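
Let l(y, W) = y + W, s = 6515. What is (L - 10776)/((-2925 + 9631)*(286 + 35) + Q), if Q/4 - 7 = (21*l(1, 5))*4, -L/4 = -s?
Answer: 7642/1077335 ≈ 0.0070934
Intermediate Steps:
l(y, W) = W + y
L = 26060 (L = -(-4)*6515 = -4*(-6515) = 26060)
Q = 2044 (Q = 28 + 4*((21*(5 + 1))*4) = 28 + 4*((21*6)*4) = 28 + 4*(126*4) = 28 + 4*504 = 28 + 2016 = 2044)
(L - 10776)/((-2925 + 9631)*(286 + 35) + Q) = (26060 - 10776)/((-2925 + 9631)*(286 + 35) + 2044) = 15284/(6706*321 + 2044) = 15284/(2152626 + 2044) = 15284/2154670 = 15284*(1/2154670) = 7642/1077335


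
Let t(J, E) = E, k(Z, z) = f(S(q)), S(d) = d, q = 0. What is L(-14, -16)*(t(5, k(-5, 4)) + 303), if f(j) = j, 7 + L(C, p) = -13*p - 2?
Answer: 60297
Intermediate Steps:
L(C, p) = -9 - 13*p (L(C, p) = -7 + (-13*p - 2) = -7 + (-2 - 13*p) = -9 - 13*p)
k(Z, z) = 0
L(-14, -16)*(t(5, k(-5, 4)) + 303) = (-9 - 13*(-16))*(0 + 303) = (-9 + 208)*303 = 199*303 = 60297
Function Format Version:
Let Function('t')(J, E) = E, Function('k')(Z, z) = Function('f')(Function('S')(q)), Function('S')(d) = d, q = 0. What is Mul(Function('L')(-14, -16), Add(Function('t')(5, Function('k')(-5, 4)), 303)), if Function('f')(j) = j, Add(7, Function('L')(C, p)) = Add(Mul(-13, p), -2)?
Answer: 60297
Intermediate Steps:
Function('L')(C, p) = Add(-9, Mul(-13, p)) (Function('L')(C, p) = Add(-7, Add(Mul(-13, p), -2)) = Add(-7, Add(-2, Mul(-13, p))) = Add(-9, Mul(-13, p)))
Function('k')(Z, z) = 0
Mul(Function('L')(-14, -16), Add(Function('t')(5, Function('k')(-5, 4)), 303)) = Mul(Add(-9, Mul(-13, -16)), Add(0, 303)) = Mul(Add(-9, 208), 303) = Mul(199, 303) = 60297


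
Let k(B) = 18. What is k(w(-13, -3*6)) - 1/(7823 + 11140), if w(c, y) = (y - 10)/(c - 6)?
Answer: 341333/18963 ≈ 18.000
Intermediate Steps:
w(c, y) = (-10 + y)/(-6 + c)
k(w(-13, -3*6)) - 1/(7823 + 11140) = 18 - 1/(7823 + 11140) = 18 - 1/18963 = 341333/18963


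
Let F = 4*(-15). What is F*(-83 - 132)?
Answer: 12900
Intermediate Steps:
F = -60
F*(-83 - 132) = -60*(-83 - 132) = -60*(-215) = 12900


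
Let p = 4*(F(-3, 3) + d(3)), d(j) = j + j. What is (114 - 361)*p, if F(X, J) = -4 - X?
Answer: -4940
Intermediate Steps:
d(j) = 2*j
p = 20 (p = 4*((-4 - 1*(-3)) + 2*3) = 4*((-4 + 3) + 6) = 4*(-1 + 6) = 4*5 = 20)
(114 - 361)*p = (114 - 361)*20 = -247*20 = -4940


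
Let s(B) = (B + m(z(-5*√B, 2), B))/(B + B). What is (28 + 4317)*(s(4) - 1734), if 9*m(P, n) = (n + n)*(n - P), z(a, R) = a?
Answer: -135455375/18 ≈ -7.5253e+6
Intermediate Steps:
m(P, n) = 2*n*(n - P)/9 (m(P, n) = ((n + n)*(n - P))/9 = ((2*n)*(n - P))/9 = (2*n*(n - P))/9 = 2*n*(n - P)/9)
s(B) = (B + 2*B*(B + 5*√B)/9)/(2*B) (s(B) = (B + 2*B*(B - (-5)*√B)/9)/(B + B) = (B + 2*B*(B + 5*√B)/9)/((2*B)) = (B + 2*B*(B + 5*√B)/9)*(1/(2*B)) = (B + 2*B*(B + 5*√B)/9)/(2*B))
(28 + 4317)*(s(4) - 1734) = (28 + 4317)*((½ + (⅑)*4 + 5*√4/9) - 1734) = 4345*((½ + 4/9 + (5/9)*2) - 1734) = 4345*((½ + 4/9 + 10/9) - 1734) = 4345*(37/18 - 1734) = 4345*(-31175/18) = -135455375/18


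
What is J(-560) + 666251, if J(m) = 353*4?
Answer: 667663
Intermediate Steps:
J(m) = 1412
J(-560) + 666251 = 1412 + 666251 = 667663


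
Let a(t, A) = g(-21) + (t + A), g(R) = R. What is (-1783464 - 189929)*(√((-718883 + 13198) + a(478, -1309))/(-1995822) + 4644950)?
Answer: -9166311815350 + 1973393*I*√706537/1995822 ≈ -9.1663e+12 + 831.11*I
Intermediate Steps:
a(t, A) = -21 + A + t (a(t, A) = -21 + (t + A) = -21 + (A + t) = -21 + A + t)
(-1783464 - 189929)*(√((-718883 + 13198) + a(478, -1309))/(-1995822) + 4644950) = (-1783464 - 189929)*(√((-718883 + 13198) + (-21 - 1309 + 478))/(-1995822) + 4644950) = -1973393*(√(-705685 - 852)*(-1/1995822) + 4644950) = -1973393*(√(-706537)*(-1/1995822) + 4644950) = -1973393*((I*√706537)*(-1/1995822) + 4644950) = -1973393*(-I*√706537/1995822 + 4644950) = -1973393*(4644950 - I*√706537/1995822) = -9166311815350 + 1973393*I*√706537/1995822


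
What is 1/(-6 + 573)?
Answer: 1/567 ≈ 0.0017637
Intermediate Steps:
1/(-6 + 573) = 1/567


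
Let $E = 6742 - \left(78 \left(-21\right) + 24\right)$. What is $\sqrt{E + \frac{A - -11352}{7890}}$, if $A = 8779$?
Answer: $\frac{\sqrt{520337381190}}{7890} \approx 91.425$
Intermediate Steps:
$E = 8356$ ($E = 6742 - \left(-1638 + 24\right) = 6742 - -1614 = 6742 + 1614 = 8356$)
$\sqrt{E + \frac{A - -11352}{7890}} = \sqrt{8356 + \frac{8779 - -11352}{7890}} = \sqrt{8356 + \left(8779 + 11352\right) \frac{1}{7890}} = \sqrt{8356 + 20131 \cdot \frac{1}{7890}} = \sqrt{8356 + \frac{20131}{7890}} = \sqrt{\frac{65948971}{7890}} = \frac{\sqrt{520337381190}}{7890}$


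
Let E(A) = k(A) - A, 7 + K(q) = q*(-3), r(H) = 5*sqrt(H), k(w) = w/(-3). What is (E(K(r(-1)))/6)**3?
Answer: -35056/729 - 1040*I/81 ≈ -48.088 - 12.84*I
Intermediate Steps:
k(w) = -w/3 (k(w) = w*(-1/3) = -w/3)
K(q) = -7 - 3*q (K(q) = -7 + q*(-3) = -7 - 3*q)
E(A) = -4*A/3 (E(A) = -A/3 - A = -4*A/3)
(E(K(r(-1)))/6)**3 = ((-4*(-7 - 15*sqrt(-1))/3)/6)**3 = ((-4*(-7 - 15*I)/3)/6)**3 = ((28/3 + 20*I)/6)**3 = (14/9 + 10*I/3)**3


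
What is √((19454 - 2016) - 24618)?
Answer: 2*I*√1795 ≈ 84.735*I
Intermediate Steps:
√((19454 - 2016) - 24618) = √(17438 - 24618) = √(-7180) = 2*I*√1795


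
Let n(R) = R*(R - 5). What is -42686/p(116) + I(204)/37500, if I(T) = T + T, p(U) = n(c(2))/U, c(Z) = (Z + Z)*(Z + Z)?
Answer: -1934208627/68750 ≈ -28134.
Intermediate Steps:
c(Z) = 4*Z**2 (c(Z) = (2*Z)*(2*Z) = 4*Z**2)
n(R) = R*(-5 + R)
p(U) = 176/U (p(U) = ((4*2**2)*(-5 + 4*2**2))/U = ((4*4)*(-5 + 4*4))/U = (16*(-5 + 16))/U = (16*11)/U = 176/U)
I(T) = 2*T
-42686/p(116) + I(204)/37500 = -42686/(176/116) + (2*204)/37500 = -42686/(176*(1/116)) + 408*(1/37500) = -42686/44/29 + 34/3125 = -42686*29/44 + 34/3125 = -618947/22 + 34/3125 = -1934208627/68750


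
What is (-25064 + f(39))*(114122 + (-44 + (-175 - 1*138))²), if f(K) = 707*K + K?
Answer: 615522908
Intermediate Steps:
f(K) = 708*K
(-25064 + f(39))*(114122 + (-44 + (-175 - 1*138))²) = (-25064 + 708*39)*(114122 + (-44 + (-175 - 1*138))²) = (-25064 + 27612)*(114122 + (-44 + (-175 - 138))²) = 2548*(114122 + (-44 - 313)²) = 2548*(114122 + (-357)²) = 2548*(114122 + 127449) = 2548*241571 = 615522908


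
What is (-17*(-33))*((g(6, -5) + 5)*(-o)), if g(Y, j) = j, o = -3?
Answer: 0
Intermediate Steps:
(-17*(-33))*((g(6, -5) + 5)*(-o)) = (-17*(-33))*((-5 + 5)*(-1*(-3))) = 561*(0*3) = 561*0 = 0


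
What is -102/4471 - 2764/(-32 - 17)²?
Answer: -741338/631463 ≈ -1.1740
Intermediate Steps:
-102/4471 - 2764/(-32 - 17)² = -102*1/4471 - 2764/((-49)²) = -6/263 - 2764/2401 = -741338/631463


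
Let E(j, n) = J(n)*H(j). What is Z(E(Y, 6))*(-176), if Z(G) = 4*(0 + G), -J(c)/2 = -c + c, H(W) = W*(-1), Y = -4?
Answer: 0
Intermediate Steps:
H(W) = -W
J(c) = 0 (J(c) = -2*(-c + c) = -2*0 = 0)
E(j, n) = 0 (E(j, n) = 0*(-j) = 0)
Z(G) = 4*G
Z(E(Y, 6))*(-176) = (4*0)*(-176) = 0*(-176) = 0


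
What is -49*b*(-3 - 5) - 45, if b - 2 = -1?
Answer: 347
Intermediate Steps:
b = 1 (b = 2 - 1 = 1)
-49*b*(-3 - 5) - 45 = -49*(-3 - 5) - 45 = -49*(-8) - 45 = 392 - 45 = 347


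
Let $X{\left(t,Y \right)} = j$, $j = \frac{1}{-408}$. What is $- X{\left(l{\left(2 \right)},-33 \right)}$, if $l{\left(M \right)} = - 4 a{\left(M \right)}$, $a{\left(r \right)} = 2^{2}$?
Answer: $\frac{1}{408} \approx 0.002451$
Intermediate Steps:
$a{\left(r \right)} = 4$
$l{\left(M \right)} = -16$ ($l{\left(M \right)} = \left(-4\right) 4 = -16$)
$j = - \frac{1}{408} \approx -0.002451$
$X{\left(t,Y \right)} = - \frac{1}{408}$
$- X{\left(l{\left(2 \right)},-33 \right)} = \left(-1\right) \left(- \frac{1}{408}\right) = \frac{1}{408}$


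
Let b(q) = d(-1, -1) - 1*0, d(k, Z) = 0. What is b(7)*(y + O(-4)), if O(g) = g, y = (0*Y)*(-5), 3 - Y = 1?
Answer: 0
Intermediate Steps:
Y = 2 (Y = 3 - 1*1 = 3 - 1 = 2)
y = 0 (y = (0*2)*(-5) = 0*(-5) = 0)
b(q) = 0 (b(q) = 0 - 1*0 = 0 + 0 = 0)
b(7)*(y + O(-4)) = 0*(0 - 4) = 0*(-4) = 0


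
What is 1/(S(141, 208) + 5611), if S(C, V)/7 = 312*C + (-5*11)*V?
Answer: 1/233475 ≈ 4.2831e-6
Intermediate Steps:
S(C, V) = -385*V + 2184*C (S(C, V) = 7*(312*C + (-5*11)*V) = 7*(312*C - 55*V) = 7*(-55*V + 312*C) = -385*V + 2184*C)
1/(S(141, 208) + 5611) = 1/((-385*208 + 2184*141) + 5611) = 1/((-80080 + 307944) + 5611) = 1/(227864 + 5611) = 1/233475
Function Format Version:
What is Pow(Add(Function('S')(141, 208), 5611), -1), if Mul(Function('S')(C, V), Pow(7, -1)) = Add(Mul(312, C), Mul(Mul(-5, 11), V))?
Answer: Rational(1, 233475) ≈ 4.2831e-6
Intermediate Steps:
Function('S')(C, V) = Add(Mul(-385, V), Mul(2184, C)) (Function('S')(C, V) = Mul(7, Add(Mul(312, C), Mul(Mul(-5, 11), V))) = Mul(7, Add(Mul(312, C), Mul(-55, V))) = Mul(7, Add(Mul(-55, V), Mul(312, C))) = Add(Mul(-385, V), Mul(2184, C)))
Pow(Add(Function('S')(141, 208), 5611), -1) = Pow(Add(Add(Mul(-385, 208), Mul(2184, 141)), 5611), -1) = Pow(Add(Add(-80080, 307944), 5611), -1) = Pow(Add(227864, 5611), -1) = Pow(233475, -1) = Rational(1, 233475)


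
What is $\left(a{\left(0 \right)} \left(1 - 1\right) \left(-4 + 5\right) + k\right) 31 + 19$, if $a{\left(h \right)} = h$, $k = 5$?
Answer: $174$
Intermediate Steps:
$\left(a{\left(0 \right)} \left(1 - 1\right) \left(-4 + 5\right) + k\right) 31 + 19 = \left(0 \left(1 - 1\right) \left(-4 + 5\right) + 5\right) 31 + 19 = \left(0 \cdot 0 \cdot 1 + 5\right) 31 + 19 = \left(0 \cdot 0 + 5\right) 31 + 19 = \left(0 + 5\right) 31 + 19 = 5 \cdot 31 + 19 = 155 + 19 = 174$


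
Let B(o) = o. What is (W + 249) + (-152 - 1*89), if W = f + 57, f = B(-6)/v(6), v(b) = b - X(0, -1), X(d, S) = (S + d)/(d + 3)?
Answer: 1217/19 ≈ 64.053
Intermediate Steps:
X(d, S) = (S + d)/(3 + d)
v(b) = 1/3 + b (v(b) = b - (-1 + 0)/(3 + 0) = b - (-1)/3 = b - 1*(-1/3) = b + 1/3 = 1/3 + b)
f = -18/19 (f = -6/(1/3 + 6) = -6/19/3 = -6*3/19 = -18/19 ≈ -0.94737)
W = 1065/19 (W = -18/19 + 57 = 1065/19 ≈ 56.053)
(W + 249) + (-152 - 1*89) = (1065/19 + 249) + (-152 - 1*89) = 5796/19 + (-152 - 89) = 5796/19 - 241 = 1217/19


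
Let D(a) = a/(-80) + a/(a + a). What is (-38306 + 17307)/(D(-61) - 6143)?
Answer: 1679920/491339 ≈ 3.4191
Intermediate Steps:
D(a) = 1/2 - a/80 (D(a) = a*(-1/80) + a/((2*a)) = -a/80 + a*(1/(2*a)) = -a/80 + 1/2 = 1/2 - a/80)
(-38306 + 17307)/(D(-61) - 6143) = (-38306 + 17307)/((1/2 - 1/80*(-61)) - 6143) = -20999/((1/2 + 61/80) - 6143) = -20999/(101/80 - 6143) = -20999/(-491339/80) = -20999*(-80/491339) = 1679920/491339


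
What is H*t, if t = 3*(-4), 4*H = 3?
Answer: -9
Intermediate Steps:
H = 3/4 (H = (1/4)*3 = 3/4 ≈ 0.75000)
t = -12
H*t = (3/4)*(-12) = -9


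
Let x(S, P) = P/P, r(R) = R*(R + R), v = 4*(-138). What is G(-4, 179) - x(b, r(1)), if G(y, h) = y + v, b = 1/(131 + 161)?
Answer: -557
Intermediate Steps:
v = -552
r(R) = 2*R² (r(R) = R*(2*R) = 2*R²)
b = 1/292 ≈ 0.0034247
G(y, h) = -552 + y (G(y, h) = y - 552 = -552 + y)
x(S, P) = 1
G(-4, 179) - x(b, r(1)) = (-552 - 4) - 1*1 = -556 - 1 = -557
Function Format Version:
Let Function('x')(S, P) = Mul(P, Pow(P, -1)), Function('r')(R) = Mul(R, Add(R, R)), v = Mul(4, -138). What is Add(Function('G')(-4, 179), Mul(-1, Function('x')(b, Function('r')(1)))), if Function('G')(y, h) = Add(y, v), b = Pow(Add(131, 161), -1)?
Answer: -557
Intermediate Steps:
v = -552
Function('r')(R) = Mul(2, Pow(R, 2)) (Function('r')(R) = Mul(R, Mul(2, R)) = Mul(2, Pow(R, 2)))
b = Rational(1, 292) (b = Pow(292, -1) = Rational(1, 292) ≈ 0.0034247)
Function('G')(y, h) = Add(-552, y) (Function('G')(y, h) = Add(y, -552) = Add(-552, y))
Function('x')(S, P) = 1
Add(Function('G')(-4, 179), Mul(-1, Function('x')(b, Function('r')(1)))) = Add(Add(-552, -4), Mul(-1, 1)) = Add(-556, -1) = -557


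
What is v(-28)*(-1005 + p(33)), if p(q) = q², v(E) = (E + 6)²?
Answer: 40656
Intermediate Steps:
v(E) = (6 + E)²
v(-28)*(-1005 + p(33)) = (6 - 28)²*(-1005 + 33²) = (-22)²*(-1005 + 1089) = 484*84 = 40656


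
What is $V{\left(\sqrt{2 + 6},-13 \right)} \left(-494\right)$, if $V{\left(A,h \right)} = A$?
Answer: $- 988 \sqrt{2} \approx -1397.2$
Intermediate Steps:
$V{\left(\sqrt{2 + 6},-13 \right)} \left(-494\right) = \sqrt{2 + 6} \left(-494\right) = \sqrt{8} \left(-494\right) = 2 \sqrt{2} \left(-494\right) = - 988 \sqrt{2}$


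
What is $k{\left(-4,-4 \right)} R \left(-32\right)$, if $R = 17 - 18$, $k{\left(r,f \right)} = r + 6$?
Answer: $64$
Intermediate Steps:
$k{\left(r,f \right)} = 6 + r$
$R = -1$ ($R = 17 - 18 = -1$)
$k{\left(-4,-4 \right)} R \left(-32\right) = \left(6 - 4\right) \left(-1\right) \left(-32\right) = 2 \left(-1\right) \left(-32\right) = \left(-2\right) \left(-32\right) = 64$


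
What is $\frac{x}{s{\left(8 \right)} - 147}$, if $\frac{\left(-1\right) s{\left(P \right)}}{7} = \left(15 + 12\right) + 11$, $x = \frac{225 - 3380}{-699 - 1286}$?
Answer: $- \frac{631}{163961} \approx -0.0038485$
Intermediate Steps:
$x = \frac{631}{397}$ ($x = - \frac{3155}{-1985} = \left(-3155\right) \left(- \frac{1}{1985}\right) = \frac{631}{397} \approx 1.5894$)
$s{\left(P \right)} = -266$ ($s{\left(P \right)} = - 7 \left(\left(15 + 12\right) + 11\right) = - 7 \left(27 + 11\right) = \left(-7\right) 38 = -266$)
$\frac{x}{s{\left(8 \right)} - 147} = \frac{631}{397 \left(-266 - 147\right)} = \frac{631}{397 \left(-413\right)} = \frac{631}{397} \left(- \frac{1}{413}\right) = - \frac{631}{163961}$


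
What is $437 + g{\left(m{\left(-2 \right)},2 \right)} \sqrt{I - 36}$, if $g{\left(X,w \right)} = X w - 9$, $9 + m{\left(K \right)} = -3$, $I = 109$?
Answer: $437 - 33 \sqrt{73} \approx 155.05$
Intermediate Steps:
$m{\left(K \right)} = -12$ ($m{\left(K \right)} = -9 - 3 = -12$)
$g{\left(X,w \right)} = -9 + X w$
$437 + g{\left(m{\left(-2 \right)},2 \right)} \sqrt{I - 36} = 437 + \left(-9 - 24\right) \sqrt{109 - 36} = 437 + \left(-9 - 24\right) \sqrt{73} = 437 - 33 \sqrt{73}$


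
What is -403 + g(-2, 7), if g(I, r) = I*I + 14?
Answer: -385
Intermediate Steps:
g(I, r) = 14 + I² (g(I, r) = I² + 14 = 14 + I²)
-403 + g(-2, 7) = -403 + (14 + (-2)²) = -403 + (14 + 4) = -403 + 18 = -385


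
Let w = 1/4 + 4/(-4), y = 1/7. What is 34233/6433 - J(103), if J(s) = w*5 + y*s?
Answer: -20743/3676 ≈ -5.6428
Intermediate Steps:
y = ⅐ ≈ 0.14286
w = -¾ (w = 1*(¼) + 4*(-¼) = ¼ - 1 = -¾ ≈ -0.75000)
J(s) = -15/4 + s/7 (J(s) = -¾*5 + s/7 = -15/4 + s/7)
34233/6433 - J(103) = 34233/6433 - (-15/4 + (⅐)*103) = 34233*(1/6433) - (-15/4 + 103/7) = 34233/6433 - 1*307/28 = 34233/6433 - 307/28 = -20743/3676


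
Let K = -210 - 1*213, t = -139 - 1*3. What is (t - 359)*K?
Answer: 211923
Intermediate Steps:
t = -142 (t = -139 - 3 = -142)
K = -423 (K = -210 - 213 = -423)
(t - 359)*K = (-142 - 359)*(-423) = -501*(-423) = 211923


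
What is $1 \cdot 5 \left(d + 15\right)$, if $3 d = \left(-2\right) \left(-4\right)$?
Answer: $\frac{265}{3} \approx 88.333$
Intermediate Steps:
$d = \frac{8}{3}$ ($d = \frac{\left(-2\right) \left(-4\right)}{3} = \frac{1}{3} \cdot 8 = \frac{8}{3} \approx 2.6667$)
$1 \cdot 5 \left(d + 15\right) = 1 \cdot 5 \left(\frac{8}{3} + 15\right) = 5 \cdot \frac{53}{3} = \frac{265}{3}$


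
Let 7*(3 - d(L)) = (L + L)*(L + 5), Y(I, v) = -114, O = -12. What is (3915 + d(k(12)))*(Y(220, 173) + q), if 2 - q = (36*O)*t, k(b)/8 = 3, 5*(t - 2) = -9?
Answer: -3332352/35 ≈ -95210.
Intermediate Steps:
t = ⅕ (t = 2 + (⅕)*(-9) = 2 - 9/5 = ⅕ ≈ 0.20000)
k(b) = 24 (k(b) = 8*3 = 24)
q = 442/5 (q = 2 - 36*(-12)/5 = 2 - (-432)/5 = 2 - 1*(-432/5) = 2 + 432/5 = 442/5 ≈ 88.400)
d(L) = 3 - 2*L*(5 + L)/7 (d(L) = 3 - (L + L)*(L + 5)/7 = 3 - 2*L*(5 + L)/7)
(3915 + d(k(12)))*(Y(220, 173) + q) = (3915 + (3 - 10/7*24 - 2/7*24²))*(-114 + 442/5) = (3915 + (3 - 240/7 - 2/7*576))*(-128/5) = (3915 + (3 - 240/7 - 1152/7))*(-128/5) = (3915 - 1371/7)*(-128/5) = (26034/7)*(-128/5) = -3332352/35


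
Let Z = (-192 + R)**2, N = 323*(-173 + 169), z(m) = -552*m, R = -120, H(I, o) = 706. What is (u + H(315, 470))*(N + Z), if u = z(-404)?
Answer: 21488177128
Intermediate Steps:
N = -1292 (N = 323*(-4) = -1292)
Z = 97344 (Z = (-192 - 120)**2 = (-312)**2 = 97344)
u = 223008 (u = -552*(-404) = 223008)
(u + H(315, 470))*(N + Z) = (223008 + 706)*(-1292 + 97344) = 223714*96052 = 21488177128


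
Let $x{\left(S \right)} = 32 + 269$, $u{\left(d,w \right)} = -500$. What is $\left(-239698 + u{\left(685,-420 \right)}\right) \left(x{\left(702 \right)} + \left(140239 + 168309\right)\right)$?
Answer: $-74184912102$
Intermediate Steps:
$x{\left(S \right)} = 301$
$\left(-239698 + u{\left(685,-420 \right)}\right) \left(x{\left(702 \right)} + \left(140239 + 168309\right)\right) = \left(-239698 - 500\right) \left(301 + \left(140239 + 168309\right)\right) = - 240198 \left(301 + 308548\right) = \left(-240198\right) 308849 = -74184912102$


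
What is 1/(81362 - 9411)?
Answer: 1/71951 ≈ 1.3898e-5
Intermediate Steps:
1/(81362 - 9411) = 1/71951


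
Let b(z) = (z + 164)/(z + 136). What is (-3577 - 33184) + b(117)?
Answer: -9300252/253 ≈ -36760.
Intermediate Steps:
b(z) = (164 + z)/(136 + z)
(-3577 - 33184) + b(117) = (-3577 - 33184) + (164 + 117)/(136 + 117) = -36761 + 281/253 = -9300252/253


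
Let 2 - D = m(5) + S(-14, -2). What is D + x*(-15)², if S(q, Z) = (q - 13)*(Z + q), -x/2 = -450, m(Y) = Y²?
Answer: 202045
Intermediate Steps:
x = 900 (x = -2*(-450) = 900)
S(q, Z) = (-13 + q)*(Z + q)
D = -455 (D = 2 - (5² + ((-14)² - 13*(-2) - 13*(-14) - 2*(-14))) = 2 - (25 + (196 + 26 + 182 + 28)) = 2 - (25 + 432) = 2 - 1*457 = 2 - 457 = -455)
D + x*(-15)² = -455 + 900*(-15)² = -455 + 900*225 = -455 + 202500 = 202045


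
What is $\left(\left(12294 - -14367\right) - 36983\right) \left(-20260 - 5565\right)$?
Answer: $266565650$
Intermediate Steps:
$\left(\left(12294 - -14367\right) - 36983\right) \left(-20260 - 5565\right) = \left(\left(12294 + 14367\right) - 36983\right) \left(-25825\right) = \left(26661 - 36983\right) \left(-25825\right) = \left(-10322\right) \left(-25825\right) = 266565650$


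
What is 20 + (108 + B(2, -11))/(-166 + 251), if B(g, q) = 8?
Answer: 1816/85 ≈ 21.365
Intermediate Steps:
20 + (108 + B(2, -11))/(-166 + 251) = 20 + (108 + 8)/(-166 + 251) = 20 + 116/85 = 1816/85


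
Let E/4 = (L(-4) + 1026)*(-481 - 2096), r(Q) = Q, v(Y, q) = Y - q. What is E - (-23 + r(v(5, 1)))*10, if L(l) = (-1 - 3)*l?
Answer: -10740746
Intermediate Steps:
L(l) = -4*l
E = -10740936 (E = 4*((-4*(-4) + 1026)*(-481 - 2096)) = 4*((16 + 1026)*(-2577)) = 4*(1042*(-2577)) = 4*(-2685234) = -10740936)
E - (-23 + r(v(5, 1)))*10 = -10740936 - (-23 + (5 - 1*1))*10 = -10740936 - (-23 + (5 - 1))*10 = -10740936 - (-23 + 4)*10 = -10740936 - (-19)*10 = -10740936 - 1*(-190) = -10740936 + 190 = -10740746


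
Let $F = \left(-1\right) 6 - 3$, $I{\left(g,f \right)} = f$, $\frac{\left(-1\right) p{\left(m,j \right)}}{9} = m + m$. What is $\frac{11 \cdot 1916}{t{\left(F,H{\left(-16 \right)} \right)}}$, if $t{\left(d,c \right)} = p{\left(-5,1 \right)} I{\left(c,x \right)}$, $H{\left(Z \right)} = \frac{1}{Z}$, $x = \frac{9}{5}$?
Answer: $\frac{10538}{81} \approx 130.1$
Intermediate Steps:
$p{\left(m,j \right)} = - 18 m$ ($p{\left(m,j \right)} = - 9 \left(m + m\right) = - 9 \cdot 2 m = - 18 m$)
$x = \frac{9}{5}$ ($x = 9 \cdot \frac{1}{5} = \frac{9}{5} \approx 1.8$)
$F = -9$ ($F = -6 - 3 = -9$)
$t{\left(d,c \right)} = 162$ ($t{\left(d,c \right)} = \left(-18\right) \left(-5\right) \frac{9}{5} = 90 \cdot \frac{9}{5} = 162$)
$\frac{11 \cdot 1916}{t{\left(F,H{\left(-16 \right)} \right)}} = \frac{11 \cdot 1916}{162} = 21076 \cdot \frac{1}{162} = \frac{10538}{81}$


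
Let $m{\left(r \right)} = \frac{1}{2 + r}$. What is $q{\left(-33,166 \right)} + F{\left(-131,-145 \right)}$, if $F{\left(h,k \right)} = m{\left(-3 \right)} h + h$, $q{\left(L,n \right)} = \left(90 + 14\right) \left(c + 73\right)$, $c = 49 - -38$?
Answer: $16640$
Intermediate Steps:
$c = 87$ ($c = 49 + 38 = 87$)
$q{\left(L,n \right)} = 16640$ ($q{\left(L,n \right)} = \left(90 + 14\right) \left(87 + 73\right) = 104 \cdot 160 = 16640$)
$F{\left(h,k \right)} = 0$ ($F{\left(h,k \right)} = \frac{h}{2 - 3} + h = \frac{h}{-1} + h = - h + h = 0$)
$q{\left(-33,166 \right)} + F{\left(-131,-145 \right)} = 16640 + 0 = 16640$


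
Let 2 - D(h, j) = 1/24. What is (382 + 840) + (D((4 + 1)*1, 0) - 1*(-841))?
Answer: 49559/24 ≈ 2065.0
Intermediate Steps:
D(h, j) = 47/24 (D(h, j) = 2 - 1/24 = 47/24)
(382 + 840) + (D((4 + 1)*1, 0) - 1*(-841)) = (382 + 840) + (47/24 - 1*(-841)) = 1222 + (47/24 + 841) = 1222 + 20231/24 = 49559/24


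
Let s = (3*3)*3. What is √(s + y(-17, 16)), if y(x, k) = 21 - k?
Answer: 4*√2 ≈ 5.6569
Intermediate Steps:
s = 27 (s = 9*3 = 27)
√(s + y(-17, 16)) = √(27 + (21 - 1*16)) = √(27 + (21 - 16)) = √(27 + 5) = √32 = 4*√2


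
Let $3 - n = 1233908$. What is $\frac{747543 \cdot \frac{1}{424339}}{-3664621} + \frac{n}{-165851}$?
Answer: $\frac{1918773494446692602}{257905206146186669} \approx 7.4398$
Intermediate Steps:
$n = -1233905$ ($n = 3 - 1233908 = -1233905$)
$\frac{747543 \cdot \frac{1}{424339}}{-3664621} + \frac{n}{-165851} = \frac{747543 \cdot \frac{1}{424339}}{-3664621} - \frac{1233905}{-165851} = 747543 \cdot \frac{1}{424339} \left(- \frac{1}{3664621}\right) - - \frac{1233905}{165851} = \frac{747543}{424339} \left(- \frac{1}{3664621}\right) + \frac{1233905}{165851} = - \frac{747543}{1555041610519} + \frac{1233905}{165851} = \frac{1918773494446692602}{257905206146186669}$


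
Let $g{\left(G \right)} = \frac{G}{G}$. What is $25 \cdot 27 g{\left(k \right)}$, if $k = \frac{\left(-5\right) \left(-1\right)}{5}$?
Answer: $675$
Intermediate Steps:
$k = 1$ ($k = 5 \cdot \frac{1}{5} = 1$)
$g{\left(G \right)} = 1$
$25 \cdot 27 g{\left(k \right)} = 25 \cdot 27 \cdot 1 = 675 \cdot 1 = 675$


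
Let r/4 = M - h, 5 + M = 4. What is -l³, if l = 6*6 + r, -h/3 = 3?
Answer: -314432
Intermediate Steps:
h = -9 (h = -3*3 = -9)
M = -1 (M = -5 + 4 = -1)
r = 32 (r = 4*(-1 - 1*(-9)) = 4*(-1 + 9) = 4*8 = 32)
l = 68 (l = 6*6 + 32 = 36 + 32 = 68)
-l³ = -1*68³ = -1*314432 = -314432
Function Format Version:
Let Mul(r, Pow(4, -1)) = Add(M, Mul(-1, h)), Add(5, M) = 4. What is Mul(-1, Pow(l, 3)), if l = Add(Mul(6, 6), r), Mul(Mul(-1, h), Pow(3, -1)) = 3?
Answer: -314432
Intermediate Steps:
h = -9 (h = Mul(-3, 3) = -9)
M = -1 (M = Add(-5, 4) = -1)
r = 32 (r = Mul(4, Add(-1, Mul(-1, -9))) = Mul(4, Add(-1, 9)) = Mul(4, 8) = 32)
l = 68 (l = Add(Mul(6, 6), 32) = Add(36, 32) = 68)
Mul(-1, Pow(l, 3)) = Mul(-1, Pow(68, 3)) = Mul(-1, 314432) = -314432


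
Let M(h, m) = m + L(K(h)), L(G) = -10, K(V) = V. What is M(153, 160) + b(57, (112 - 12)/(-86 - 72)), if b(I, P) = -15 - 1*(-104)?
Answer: 239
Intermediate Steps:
M(h, m) = -10 + m (M(h, m) = m - 10 = -10 + m)
b(I, P) = 89 (b(I, P) = -15 + 104 = 89)
M(153, 160) + b(57, (112 - 12)/(-86 - 72)) = (-10 + 160) + 89 = 150 + 89 = 239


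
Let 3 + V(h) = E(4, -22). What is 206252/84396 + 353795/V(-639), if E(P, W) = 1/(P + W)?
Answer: -26872427345/232089 ≈ -1.1579e+5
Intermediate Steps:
V(h) = -55/18 (V(h) = -3 + 1/(4 - 22) = -3 + 1/(-18) = -3 - 1/18 = -55/18)
206252/84396 + 353795/V(-639) = 206252/84396 + 353795/(-55/18) = 206252*(1/84396) + 353795*(-18/55) = 51563/21099 - 1273662/11 = -26872427345/232089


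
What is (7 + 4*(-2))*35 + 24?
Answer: -11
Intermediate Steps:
(7 + 4*(-2))*35 + 24 = (7 - 8)*35 + 24 = -1*35 + 24 = -35 + 24 = -11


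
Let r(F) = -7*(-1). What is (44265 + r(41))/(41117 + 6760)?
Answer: 44272/47877 ≈ 0.92470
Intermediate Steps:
r(F) = 7
(44265 + r(41))/(41117 + 6760) = (44265 + 7)/(41117 + 6760) = 44272/47877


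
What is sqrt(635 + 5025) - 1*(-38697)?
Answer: 38697 + 2*sqrt(1415) ≈ 38772.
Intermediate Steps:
sqrt(635 + 5025) - 1*(-38697) = sqrt(5660) + 38697 = 2*sqrt(1415) + 38697 = 38697 + 2*sqrt(1415)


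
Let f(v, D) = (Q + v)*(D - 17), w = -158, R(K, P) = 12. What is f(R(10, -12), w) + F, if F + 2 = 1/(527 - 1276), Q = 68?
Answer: -10487499/749 ≈ -14002.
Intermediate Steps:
f(v, D) = (-17 + D)*(68 + v) (f(v, D) = (68 + v)*(D - 17) = (68 + v)*(-17 + D) = (-17 + D)*(68 + v))
F = -1499/749 (F = -2 + 1/(527 - 1276) = -2 + 1/(-749) = -2 - 1/749 = -1499/749 ≈ -2.0013)
f(R(10, -12), w) + F = (-1156 - 17*12 + 68*(-158) - 158*12) - 1499/749 = (-1156 - 204 - 10744 - 1896) - 1499/749 = -14000 - 1499/749 = -10487499/749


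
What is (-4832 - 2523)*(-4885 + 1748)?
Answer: 23072635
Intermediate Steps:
(-4832 - 2523)*(-4885 + 1748) = -7355*(-3137) = 23072635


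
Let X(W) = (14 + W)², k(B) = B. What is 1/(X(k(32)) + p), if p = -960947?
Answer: -1/958831 ≈ -1.0429e-6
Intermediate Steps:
1/(X(k(32)) + p) = 1/((14 + 32)² - 960947) = 1/(46² - 960947) = 1/(2116 - 960947) = 1/(-958831) = -1/958831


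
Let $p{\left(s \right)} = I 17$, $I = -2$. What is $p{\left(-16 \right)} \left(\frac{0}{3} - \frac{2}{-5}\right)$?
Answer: $- \frac{68}{5} \approx -13.6$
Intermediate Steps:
$p{\left(s \right)} = -34$ ($p{\left(s \right)} = \left(-2\right) 17 = -34$)
$p{\left(-16 \right)} \left(\frac{0}{3} - \frac{2}{-5}\right) = - 34 \left(\frac{0}{3} - \frac{2}{-5}\right) = - 34 \left(0 \cdot \frac{1}{3} - - \frac{2}{5}\right) = - 34 \left(0 + \frac{2}{5}\right) = \left(-34\right) \frac{2}{5} = - \frac{68}{5}$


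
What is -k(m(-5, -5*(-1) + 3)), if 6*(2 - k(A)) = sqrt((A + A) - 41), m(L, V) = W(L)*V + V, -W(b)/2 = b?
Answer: -2 + sqrt(15)/2 ≈ -0.063508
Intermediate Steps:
W(b) = -2*b
m(L, V) = V - 2*L*V (m(L, V) = (-2*L)*V + V = -2*L*V + V = V - 2*L*V)
k(A) = 2 - sqrt(-41 + 2*A)/6 (k(A) = 2 - sqrt((A + A) - 41)/6 = 2 - sqrt(2*A - 41)/6 = 2 - sqrt(-41 + 2*A)/6)
-k(m(-5, -5*(-1) + 3)) = -(2 - sqrt(-41 + 2*((-5*(-1) + 3)*(1 - 2*(-5))))/6) = -(2 - sqrt(-41 + 2*((5 + 3)*(1 + 10)))/6) = -(2 - sqrt(-41 + 2*(8*11))/6) = -(2 - sqrt(-41 + 2*88)/6) = -(2 - sqrt(-41 + 176)/6) = -(2 - sqrt(15)/2) = -2 + sqrt(15)/2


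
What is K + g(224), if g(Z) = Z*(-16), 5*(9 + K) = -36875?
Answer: -10968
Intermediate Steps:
K = -7384 (K = -9 + (⅕)*(-36875) = -9 - 7375 = -7384)
g(Z) = -16*Z
K + g(224) = -7384 - 16*224 = -7384 - 3584 = -10968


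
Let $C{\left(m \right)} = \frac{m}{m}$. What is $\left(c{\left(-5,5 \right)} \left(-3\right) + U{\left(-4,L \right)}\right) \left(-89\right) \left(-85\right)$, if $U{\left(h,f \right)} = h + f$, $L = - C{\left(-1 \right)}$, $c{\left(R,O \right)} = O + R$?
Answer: $-37825$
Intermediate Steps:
$C{\left(m \right)} = 1$
$L = -1$ ($L = \left(-1\right) 1 = -1$)
$U{\left(h,f \right)} = f + h$
$\left(c{\left(-5,5 \right)} \left(-3\right) + U{\left(-4,L \right)}\right) \left(-89\right) \left(-85\right) = \left(\left(5 - 5\right) \left(-3\right) - 5\right) \left(-89\right) \left(-85\right) = \left(0 \left(-3\right) - 5\right) \left(-89\right) \left(-85\right) = \left(0 - 5\right) \left(-89\right) \left(-85\right) = \left(-5\right) \left(-89\right) \left(-85\right) = 445 \left(-85\right) = -37825$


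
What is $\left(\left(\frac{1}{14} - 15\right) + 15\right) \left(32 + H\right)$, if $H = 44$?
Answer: $\frac{38}{7} \approx 5.4286$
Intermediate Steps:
$\left(\left(\frac{1}{14} - 15\right) + 15\right) \left(32 + H\right) = \left(\left(\frac{1}{14} - 15\right) + 15\right) \left(32 + 44\right) = \left(\left(\frac{1}{14} - 15\right) + 15\right) 76 = \left(- \frac{209}{14} + 15\right) 76 = \frac{1}{14} \cdot 76 = \frac{38}{7}$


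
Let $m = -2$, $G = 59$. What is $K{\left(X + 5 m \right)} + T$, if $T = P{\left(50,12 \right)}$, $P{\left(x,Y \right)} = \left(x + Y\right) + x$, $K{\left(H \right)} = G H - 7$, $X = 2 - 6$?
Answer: $-721$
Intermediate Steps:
$X = -4$ ($X = 2 - 6 = -4$)
$K{\left(H \right)} = -7 + 59 H$ ($K{\left(H \right)} = 59 H - 7 = -7 + 59 H$)
$P{\left(x,Y \right)} = Y + 2 x$ ($P{\left(x,Y \right)} = \left(Y + x\right) + x = Y + 2 x$)
$T = 112$ ($T = 12 + 2 \cdot 50 = 12 + 100 = 112$)
$K{\left(X + 5 m \right)} + T = \left(-7 + 59 \left(-4 + 5 \left(-2\right)\right)\right) + 112 = \left(-7 + 59 \left(-4 - 10\right)\right) + 112 = \left(-7 + 59 \left(-14\right)\right) + 112 = \left(-7 - 826\right) + 112 = -833 + 112 = -721$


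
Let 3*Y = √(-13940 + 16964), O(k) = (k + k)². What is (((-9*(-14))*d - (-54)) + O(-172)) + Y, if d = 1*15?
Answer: 120280 + 4*√21 ≈ 1.2030e+5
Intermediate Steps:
O(k) = 4*k² (O(k) = (2*k)² = 4*k²)
d = 15
Y = 4*√21 (Y = √(-13940 + 16964)/3 = √3024/3 = (12*√21)/3 = 4*√21 ≈ 18.330)
(((-9*(-14))*d - (-54)) + O(-172)) + Y = ((-9*(-14)*15 - (-54)) + 4*(-172)²) + 4*√21 = ((126*15 - 1*(-54)) + 4*29584) + 4*√21 = ((1890 + 54) + 118336) + 4*√21 = (1944 + 118336) + 4*√21 = 120280 + 4*√21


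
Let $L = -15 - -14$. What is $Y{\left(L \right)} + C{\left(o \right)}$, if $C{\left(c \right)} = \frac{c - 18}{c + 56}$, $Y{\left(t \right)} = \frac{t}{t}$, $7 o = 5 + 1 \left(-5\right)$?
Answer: $\frac{19}{28} \approx 0.67857$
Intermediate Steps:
$L = -1$ ($L = -15 + 14 = -1$)
$o = 0$ ($o = \frac{5 + 1 \left(-5\right)}{7} = \frac{5 - 5}{7} = \frac{1}{7} \cdot 0 = 0$)
$Y{\left(t \right)} = 1$
$C{\left(c \right)} = \frac{-18 + c}{56 + c}$
$Y{\left(L \right)} + C{\left(o \right)} = 1 + \frac{-18 + 0}{56 + 0} = 1 + \frac{1}{56} \left(-18\right) = 1 - \frac{9}{28} = \frac{19}{28}$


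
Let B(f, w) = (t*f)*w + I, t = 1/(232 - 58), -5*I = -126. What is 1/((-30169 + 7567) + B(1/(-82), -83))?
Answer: -71340/1610628497 ≈ -4.4293e-5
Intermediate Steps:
I = 126/5 (I = -⅕*(-126) = 126/5 ≈ 25.200)
t = 1/174 ≈ 0.0057471
B(f, w) = 126/5 + f*w/174 (B(f, w) = (f/174)*w + 126/5 = f*w/174 + 126/5 = 126/5 + f*w/174)
1/((-30169 + 7567) + B(1/(-82), -83)) = 1/((-30169 + 7567) + (126/5 + (1/174)*(-83)/(-82))) = 1/(-22602 + (126/5 + (1/174)*(-1/82)*(-83))) = 1/(-22602 + (126/5 + 83/14268)) = 1/(-22602 + 1798183/71340) = 1/(-1610628497/71340) = -71340/1610628497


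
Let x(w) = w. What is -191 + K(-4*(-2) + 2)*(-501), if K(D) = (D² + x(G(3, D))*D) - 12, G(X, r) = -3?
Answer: -29249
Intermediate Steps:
K(D) = -12 + D² - 3*D (K(D) = (D² - 3*D) - 12 = -12 + D² - 3*D)
-191 + K(-4*(-2) + 2)*(-501) = -191 + (-12 + (-4*(-2) + 2)² - 3*(-4*(-2) + 2))*(-501) = -191 + (-12 + (8 + 2)² - 3*(8 + 2))*(-501) = -191 + (-12 + 10² - 3*10)*(-501) = -191 + (-12 + 100 - 30)*(-501) = -191 + 58*(-501) = -191 - 29058 = -29249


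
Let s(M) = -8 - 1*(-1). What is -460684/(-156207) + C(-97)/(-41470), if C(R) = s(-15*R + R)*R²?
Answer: 29392827121/6477904290 ≈ 4.5374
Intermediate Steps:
s(M) = -7 (s(M) = -8 + 1 = -7)
C(R) = -7*R²
-460684/(-156207) + C(-97)/(-41470) = -460684/(-156207) - 7*(-97)²/(-41470) = -460684*(-1/156207) - 7*9409*(-1/41470) = 460684/156207 - 65863*(-1/41470) = 460684/156207 + 65863/41470 = 29392827121/6477904290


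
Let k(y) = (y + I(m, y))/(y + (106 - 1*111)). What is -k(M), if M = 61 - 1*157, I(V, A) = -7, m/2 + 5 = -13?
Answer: -103/101 ≈ -1.0198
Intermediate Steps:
m = -36 (m = -10 + 2*(-13) = -10 - 26 = -36)
M = -96 (M = 61 - 157 = -96)
k(y) = (-7 + y)/(-5 + y) (k(y) = (y - 7)/(y + (106 - 1*111)) = (-7 + y)/(y + (106 - 111)) = (-7 + y)/(y - 5) = (-7 + y)/(-5 + y))
-k(M) = -(-7 - 96)/(-5 - 96) = -(-103)/(-101) = -(-1)*(-103)/101 = -1*103/101 = -103/101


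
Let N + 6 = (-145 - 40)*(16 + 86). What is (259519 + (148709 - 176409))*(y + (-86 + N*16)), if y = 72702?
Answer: -53179278600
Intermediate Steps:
N = -18876 (N = -6 + (-145 - 40)*(16 + 86) = -6 - 185*102 = -6 - 18870 = -18876)
(259519 + (148709 - 176409))*(y + (-86 + N*16)) = (259519 + (148709 - 176409))*(72702 + (-86 - 18876*16)) = (259519 - 27700)*(72702 + (-86 - 302016)) = 231819*(72702 - 302102) = 231819*(-229400) = -53179278600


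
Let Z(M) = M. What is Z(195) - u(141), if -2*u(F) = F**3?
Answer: 2803611/2 ≈ 1.4018e+6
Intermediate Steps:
u(F) = -F**3/2
Z(195) - u(141) = 195 - (-1)*141**3/2 = 195 - (-1)*2803221/2 = 195 - 1*(-2803221/2) = 195 + 2803221/2 = 2803611/2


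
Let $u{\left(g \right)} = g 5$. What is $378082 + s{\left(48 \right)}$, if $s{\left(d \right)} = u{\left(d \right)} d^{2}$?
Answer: $931042$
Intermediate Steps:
$u{\left(g \right)} = 5 g$
$s{\left(d \right)} = 5 d^{3}$ ($s{\left(d \right)} = 5 d d^{2} = 5 d^{3}$)
$378082 + s{\left(48 \right)} = 378082 + 5 \cdot 48^{3} = 378082 + 5 \cdot 110592 = 378082 + 552960 = 931042$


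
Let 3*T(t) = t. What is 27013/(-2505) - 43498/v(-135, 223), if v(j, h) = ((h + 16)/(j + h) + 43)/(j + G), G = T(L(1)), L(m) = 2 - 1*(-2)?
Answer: 1281580775741/10077615 ≈ 1.2717e+5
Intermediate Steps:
L(m) = 4 (L(m) = 2 + 2 = 4)
T(t) = t/3
G = 4/3 (G = (⅓)*4 = 4/3 ≈ 1.3333)
v(j, h) = (43 + (16 + h)/(h + j))/(4/3 + j) (v(j, h) = ((h + 16)/(j + h) + 43)/(j + 4/3) = ((16 + h)/(h + j) + 43)/(4/3 + j) = (43 + (16 + h)/(h + j))/(4/3 + j))
27013/(-2505) - 43498/v(-135, 223) = 27013/(-2505) - 43498*(3*(-135)² + 4*223 + 4*(-135) + 3*223*(-135))/(3*(16 + 43*(-135) + 44*223)) = 27013*(-1/2505) - 43498*(3*18225 + 892 - 540 - 90315)/(3*(16 - 5805 + 9812)) = -27013/2505 - 43498/(3*4023/(54675 + 892 - 540 - 90315)) = -27013/2505 - 43498/(3*4023/(-35288)) = -27013/2505 - 43498/(3*(-1/35288)*4023) = -27013/2505 - 43498/(-12069/35288) = -27013/2505 - 43498*(-35288/12069) = -27013/2505 + 1534957424/12069 = 1281580775741/10077615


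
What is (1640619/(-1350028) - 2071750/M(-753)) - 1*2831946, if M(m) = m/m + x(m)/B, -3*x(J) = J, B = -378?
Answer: -1542783372860589/171453556 ≈ -8.9983e+6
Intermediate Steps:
x(J) = -J/3
M(m) = 1 + m/1134 (M(m) = m/m - m/3/(-378) = 1 - m/3*(-1/378) = 1 + m/1134)
(1640619/(-1350028) - 2071750/M(-753)) - 1*2831946 = (1640619/(-1350028) - 2071750/(1 + (1/1134)*(-753))) - 1*2831946 = (1640619*(-1/1350028) - 2071750/(1 - 251/378)) - 2831946 = (-1640619/1350028 - 2071750/127/378) - 2831946 = (-1640619/1350028 - 2071750*378/127) - 2831946 = (-1640619/1350028 - 783121500/127) - 2831946 = -1057236160760613/171453556 - 2831946 = -1542783372860589/171453556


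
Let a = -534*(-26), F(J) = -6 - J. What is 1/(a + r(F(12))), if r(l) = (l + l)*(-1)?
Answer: 1/13920 ≈ 7.1839e-5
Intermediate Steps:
r(l) = -2*l (r(l) = (2*l)*(-1) = -2*l)
a = 13884
1/(a + r(F(12))) = 1/(13884 - 2*(-6 - 1*12)) = 1/(13884 - 2*(-6 - 12)) = 1/(13884 - 2*(-18)) = 1/(13884 + 36) = 1/13920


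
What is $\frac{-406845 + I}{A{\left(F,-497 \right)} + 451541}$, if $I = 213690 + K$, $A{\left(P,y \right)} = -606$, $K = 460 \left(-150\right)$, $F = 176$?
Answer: $- \frac{52431}{90187} \approx -0.58136$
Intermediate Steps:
$K = -69000$
$I = 144690$ ($I = 213690 - 69000 = 144690$)
$\frac{-406845 + I}{A{\left(F,-497 \right)} + 451541} = \frac{-406845 + 144690}{-606 + 451541} = - \frac{262155}{450935} = \left(-262155\right) \frac{1}{450935} = - \frac{52431}{90187}$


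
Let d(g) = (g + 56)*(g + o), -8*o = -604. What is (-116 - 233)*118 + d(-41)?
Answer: -81329/2 ≈ -40665.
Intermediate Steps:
o = 151/2 (o = -1/8*(-604) = 151/2 ≈ 75.500)
d(g) = (56 + g)*(151/2 + g) (d(g) = (g + 56)*(g + 151/2) = (56 + g)*(151/2 + g))
(-116 - 233)*118 + d(-41) = (-116 - 233)*118 + (4228 + (-41)**2 + (263/2)*(-41)) = -349*118 + (4228 + 1681 - 10783/2) = -41182 + 1035/2 = -81329/2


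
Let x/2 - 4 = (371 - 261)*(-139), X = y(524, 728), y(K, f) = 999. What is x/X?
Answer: -30572/999 ≈ -30.603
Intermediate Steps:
X = 999
x = -30572 (x = 8 + 2*((371 - 261)*(-139)) = 8 + 2*(110*(-139)) = 8 + 2*(-15290) = 8 - 30580 = -30572)
x/X = -30572/999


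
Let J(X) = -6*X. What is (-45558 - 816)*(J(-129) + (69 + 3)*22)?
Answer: -109349892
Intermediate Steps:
(-45558 - 816)*(J(-129) + (69 + 3)*22) = (-45558 - 816)*(-6*(-129) + (69 + 3)*22) = -46374*(774 + 72*22) = -46374*(774 + 1584) = -46374*2358 = -109349892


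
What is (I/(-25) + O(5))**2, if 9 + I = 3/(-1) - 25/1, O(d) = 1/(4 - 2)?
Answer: 9801/2500 ≈ 3.9204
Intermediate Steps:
O(d) = 1/2
I = -37 (I = -9 + (3/(-1) - 25/1) = -9 + (3*(-1) - 25*1) = -9 + (-3 - 25) = -9 - 28 = -37)
(I/(-25) + O(5))**2 = (-37/(-25) + 1/2)**2 = (-37*(-1/25) + 1/2)**2 = (37/25 + 1/2)**2 = (99/50)**2 = 9801/2500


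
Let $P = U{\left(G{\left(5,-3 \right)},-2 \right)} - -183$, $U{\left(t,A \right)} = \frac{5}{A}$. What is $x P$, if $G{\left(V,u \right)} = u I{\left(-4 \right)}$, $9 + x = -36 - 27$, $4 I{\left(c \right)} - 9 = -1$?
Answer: $-12996$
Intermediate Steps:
$I{\left(c \right)} = 2$ ($I{\left(c \right)} = \frac{9}{4} + \frac{1}{4} \left(-1\right) = \frac{9}{4} - \frac{1}{4} = 2$)
$x = -72$ ($x = -9 - 63 = -72$)
$G{\left(V,u \right)} = 2 u$ ($G{\left(V,u \right)} = u 2 = 2 u$)
$P = \frac{361}{2}$ ($P = \frac{5}{-2} - -183 = 5 \left(- \frac{1}{2}\right) + 183 = - \frac{5}{2} + 183 = \frac{361}{2} \approx 180.5$)
$x P = \left(-72\right) \frac{361}{2} = -12996$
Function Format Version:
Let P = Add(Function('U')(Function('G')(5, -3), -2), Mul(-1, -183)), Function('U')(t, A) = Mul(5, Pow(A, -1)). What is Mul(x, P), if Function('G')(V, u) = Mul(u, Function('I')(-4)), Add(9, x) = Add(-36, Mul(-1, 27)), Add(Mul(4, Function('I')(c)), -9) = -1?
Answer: -12996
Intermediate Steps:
Function('I')(c) = 2 (Function('I')(c) = Add(Rational(9, 4), Mul(Rational(1, 4), -1)) = Add(Rational(9, 4), Rational(-1, 4)) = 2)
x = -72 (x = Add(-9, Add(-36, Mul(-1, 27))) = Add(-9, Add(-36, -27)) = Add(-9, -63) = -72)
Function('G')(V, u) = Mul(2, u) (Function('G')(V, u) = Mul(u, 2) = Mul(2, u))
P = Rational(361, 2) (P = Add(Mul(5, Pow(-2, -1)), Mul(-1, -183)) = Add(Mul(5, Rational(-1, 2)), 183) = Add(Rational(-5, 2), 183) = Rational(361, 2) ≈ 180.50)
Mul(x, P) = Mul(-72, Rational(361, 2)) = -12996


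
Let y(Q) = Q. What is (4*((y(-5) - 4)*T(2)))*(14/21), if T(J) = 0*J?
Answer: 0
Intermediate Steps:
T(J) = 0
(4*((y(-5) - 4)*T(2)))*(14/21) = (4*((-5 - 4)*0))*(14/21) = (4*(-9*0))*(14*(1/21)) = (4*0)*(2/3) = 0*(2/3) = 0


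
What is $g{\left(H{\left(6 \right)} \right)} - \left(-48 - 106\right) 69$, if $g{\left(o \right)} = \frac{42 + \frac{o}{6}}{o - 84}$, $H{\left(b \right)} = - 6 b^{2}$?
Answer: $\frac{531299}{50} \approx 10626.0$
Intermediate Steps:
$g{\left(o \right)} = \frac{42 + \frac{o}{6}}{-84 + o}$ ($g{\left(o \right)} = \frac{42 + o \frac{1}{6}}{-84 + o} = \frac{42 + \frac{o}{6}}{-84 + o}$)
$g{\left(H{\left(6 \right)} \right)} - \left(-48 - 106\right) 69 = \frac{252 - 6 \cdot 6^{2}}{6 \left(-84 - 6 \cdot 6^{2}\right)} - \left(-48 - 106\right) 69 = \frac{252 - 216}{6 \left(-84 - 216\right)} - \left(-154\right) 69 = \frac{252 - 216}{6 \left(-84 - 216\right)} - -10626 = \frac{1}{6} \frac{1}{-300} \cdot 36 + 10626 = \frac{1}{6} \left(- \frac{1}{300}\right) 36 + 10626 = - \frac{1}{50} + 10626 = \frac{531299}{50}$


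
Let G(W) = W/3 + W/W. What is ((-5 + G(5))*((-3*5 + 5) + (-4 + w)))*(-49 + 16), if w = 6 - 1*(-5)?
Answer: -231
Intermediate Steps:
w = 11 (w = 6 + 5 = 11)
G(W) = 1 + W/3 (G(W) = W*(⅓) + 1 = W/3 + 1 = 1 + W/3)
((-5 + G(5))*((-3*5 + 5) + (-4 + w)))*(-49 + 16) = ((-5 + (1 + (⅓)*5))*((-3*5 + 5) + (-4 + 11)))*(-49 + 16) = ((-5 + (1 + 5/3))*((-15 + 5) + 7))*(-33) = ((-5 + 8/3)*(-10 + 7))*(-33) = -7/3*(-3)*(-33) = 7*(-33) = -231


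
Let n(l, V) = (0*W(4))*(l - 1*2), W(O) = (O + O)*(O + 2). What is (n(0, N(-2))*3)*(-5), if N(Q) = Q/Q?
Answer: 0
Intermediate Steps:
W(O) = 2*O*(2 + O) (W(O) = (2*O)*(2 + O) = 2*O*(2 + O))
N(Q) = 1
n(l, V) = 0 (n(l, V) = (0*(2*4*(2 + 4)))*(l - 1*2) = (0*(2*4*6))*(l - 2) = (0*48)*(-2 + l) = 0*(-2 + l) = 0)
(n(0, N(-2))*3)*(-5) = (0*3)*(-5) = 0*(-5) = 0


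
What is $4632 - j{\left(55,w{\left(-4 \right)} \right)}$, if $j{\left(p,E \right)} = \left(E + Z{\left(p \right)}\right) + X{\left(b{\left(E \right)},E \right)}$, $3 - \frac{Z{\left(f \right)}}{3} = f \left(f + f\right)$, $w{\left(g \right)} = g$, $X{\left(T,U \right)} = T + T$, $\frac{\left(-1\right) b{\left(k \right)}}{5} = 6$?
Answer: $22837$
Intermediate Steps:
$b{\left(k \right)} = -30$ ($b{\left(k \right)} = \left(-5\right) 6 = -30$)
$X{\left(T,U \right)} = 2 T$
$Z{\left(f \right)} = 9 - 6 f^{2}$ ($Z{\left(f \right)} = 9 - 3 f \left(f + f\right) = 9 - 3 f 2 f = 9 - 3 \cdot 2 f^{2} = 9 - 6 f^{2}$)
$j{\left(p,E \right)} = -51 + E - 6 p^{2}$ ($j{\left(p,E \right)} = \left(E - \left(-9 + 6 p^{2}\right)\right) + 2 \left(-30\right) = \left(9 + E - 6 p^{2}\right) - 60 = -51 + E - 6 p^{2}$)
$4632 - j{\left(55,w{\left(-4 \right)} \right)} = 4632 - \left(-51 - 4 - 6 \cdot 55^{2}\right) = 4632 - \left(-51 - 4 - 18150\right) = 4632 - -18205 = 4632 + 18205 = 22837$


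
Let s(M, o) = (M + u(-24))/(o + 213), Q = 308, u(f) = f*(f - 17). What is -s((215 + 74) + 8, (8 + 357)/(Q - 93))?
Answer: -55083/9232 ≈ -5.9665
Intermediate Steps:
u(f) = f*(-17 + f)
s(M, o) = (984 + M)/(213 + o) (s(M, o) = (M - 24*(-17 - 24))/(o + 213) = (M - 24*(-41))/(213 + o) = (M + 984)/(213 + o) = (984 + M)/(213 + o))
-s((215 + 74) + 8, (8 + 357)/(Q - 93)) = -(984 + ((215 + 74) + 8))/(213 + (8 + 357)/(308 - 93)) = -(984 + (289 + 8))/(213 + 365/215) = -(984 + 297)/(213 + 365*(1/215)) = -1281/(213 + 73/43) = -1281/9232/43 = -43*1281/9232 = -1*55083/9232 = -55083/9232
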